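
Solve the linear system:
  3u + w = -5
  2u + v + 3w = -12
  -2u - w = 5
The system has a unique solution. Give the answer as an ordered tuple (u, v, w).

(0, 3, -5)

Form the augmented matrix and row-reduce:
  [  3  0   1  |   -5 ]
  [  2  1   3  |  -12 ]
  [ -2  0  -1  |    5 ]
ρ1 := 1/3·ρ1
ρ2 := ρ2 − 2·ρ1
ρ3 := ρ3 + 2·ρ1
ρ3 := -3·ρ3
ρ2 := ρ2 − 7/3·ρ3
ρ1 := ρ1 − 1/3·ρ3
Reading off the last column: u = 0, v = 3, w = -5.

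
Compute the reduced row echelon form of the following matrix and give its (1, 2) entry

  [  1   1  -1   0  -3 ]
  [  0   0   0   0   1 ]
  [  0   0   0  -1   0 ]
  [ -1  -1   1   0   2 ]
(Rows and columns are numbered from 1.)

1

ρ4 ← ρ4 + ρ1
  [ 1  1  -1   0  -3 ]
  [ 0  0   0   0   1 ]
  [ 0  0   0  -1   0 ]
  [ 0  0   0   0  -1 ]
ρ2 ↔ ρ3
  [ 1  1  -1   0  -3 ]
  [ 0  0   0  -1   0 ]
  [ 0  0   0   0   1 ]
  [ 0  0   0   0  -1 ]
ρ2 ← -1·ρ2
  [ 1  1  -1  0  -3 ]
  [ 0  0   0  1   0 ]
  [ 0  0   0  0   1 ]
  [ 0  0   0  0  -1 ]
ρ4 ← ρ4 + ρ3
  [ 1  1  -1  0  -3 ]
  [ 0  0   0  1   0 ]
  [ 0  0   0  0   1 ]
  [ 0  0   0  0   0 ]
ρ1 ← ρ1 + 3·ρ3
  [ 1  1  -1  0  0 ]
  [ 0  0   0  1  0 ]
  [ 0  0   0  0  1 ]
  [ 0  0   0  0  0 ]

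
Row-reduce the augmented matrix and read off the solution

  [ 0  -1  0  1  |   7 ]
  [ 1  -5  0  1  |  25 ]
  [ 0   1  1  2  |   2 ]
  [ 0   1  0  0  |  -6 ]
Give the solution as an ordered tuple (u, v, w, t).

(-6, -6, 6, 1)

R1 ↔ R2
  [ 1  -5  0  1  |  25 ]
  [ 0  -1  0  1  |   7 ]
  [ 0   1  1  2  |   2 ]
  [ 0   1  0  0  |  -6 ]
R2 -> -1·R2
  [ 1  -5  0   1  |  25 ]
  [ 0   1  0  -1  |  -7 ]
  [ 0   1  1   2  |   2 ]
  [ 0   1  0   0  |  -6 ]
R3 -> R3 − R2
  [ 1  -5  0   1  |  25 ]
  [ 0   1  0  -1  |  -7 ]
  [ 0   0  1   3  |   9 ]
  [ 0   1  0   0  |  -6 ]
R4 -> R4 − R2
  [ 1  -5  0   1  |  25 ]
  [ 0   1  0  -1  |  -7 ]
  [ 0   0  1   3  |   9 ]
  [ 0   0  0   1  |   1 ]
R3 -> R3 − 3·R4
  [ 1  -5  0   1  |  25 ]
  [ 0   1  0  -1  |  -7 ]
  [ 0   0  1   0  |   6 ]
  [ 0   0  0   1  |   1 ]
R2 -> R2 + R4
  [ 1  -5  0  1  |  25 ]
  [ 0   1  0  0  |  -6 ]
  [ 0   0  1  0  |   6 ]
  [ 0   0  0  1  |   1 ]
R1 -> R1 − R4
  [ 1  -5  0  0  |  24 ]
  [ 0   1  0  0  |  -6 ]
  [ 0   0  1  0  |   6 ]
  [ 0   0  0  1  |   1 ]
R1 -> R1 + 5·R2
  [ 1  0  0  0  |  -6 ]
  [ 0  1  0  0  |  -6 ]
  [ 0  0  1  0  |   6 ]
  [ 0  0  0  1  |   1 ]
Reading off the last column: u = -6, v = -6, w = 6, t = 1.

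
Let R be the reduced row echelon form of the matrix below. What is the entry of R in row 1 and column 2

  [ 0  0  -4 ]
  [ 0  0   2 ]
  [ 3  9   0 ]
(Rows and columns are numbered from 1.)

ρ1 ↔ ρ3
  [ 3  9   0 ]
  [ 0  0   2 ]
  [ 0  0  -4 ]
ρ1 -> 1/3·ρ1
  [ 1  3   0 ]
  [ 0  0   2 ]
  [ 0  0  -4 ]
ρ2 -> 1/2·ρ2
  [ 1  3   0 ]
  [ 0  0   1 ]
  [ 0  0  -4 ]
ρ3 -> ρ3 + 4·ρ2
  [ 1  3  0 ]
  [ 0  0  1 ]
  [ 0  0  0 ]

3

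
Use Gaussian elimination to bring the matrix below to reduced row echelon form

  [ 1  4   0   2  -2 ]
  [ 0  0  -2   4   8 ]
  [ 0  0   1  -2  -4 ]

Multiply ρ2 by -1/2.
  [ 1  4  0   2  -2 ]
  [ 0  0  1  -2  -4 ]
  [ 0  0  1  -2  -4 ]
Subtract ρ2 from ρ3.
  [ 1  4  0   2  -2 ]
  [ 0  0  1  -2  -4 ]
  [ 0  0  0   0   0 ]

[[1, 4, 0, 2, -2], [0, 0, 1, -2, -4], [0, 0, 0, 0, 0]]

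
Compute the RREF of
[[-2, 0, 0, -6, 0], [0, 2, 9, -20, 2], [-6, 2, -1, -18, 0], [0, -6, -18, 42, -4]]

[[1, 0, 0, 3, 0], [0, 1, 0, -1, 0], [0, 0, 1, -2, 0], [0, 0, 0, 0, 1]]

Multiply R1 by -1/2.
Add 6 times R1 to R3.
Multiply R2 by 1/2.
Subtract 2 times R2 from R3.
Add 6 times R2 to R4.
Multiply R3 by -1/10.
Subtract 9 times R3 from R4.
Multiply R4 by 5.
Subtract 1/5 times R4 from R3.
Subtract R4 from R2.
Subtract 9/2 times R3 from R2.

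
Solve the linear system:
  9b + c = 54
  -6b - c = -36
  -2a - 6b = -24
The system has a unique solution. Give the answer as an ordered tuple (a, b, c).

(-6, 6, 0)

Form the augmented matrix and row-reduce:
  [  0   9   1  |   54 ]
  [  0  -6  -1  |  -36 ]
  [ -2  -6   0  |  -24 ]
Swap ρ1 and ρ3.
  [ -2  -6   0  |  -24 ]
  [  0  -6  -1  |  -36 ]
  [  0   9   1  |   54 ]
Multiply ρ1 by -1/2.
  [ 1   3   0  |   12 ]
  [ 0  -6  -1  |  -36 ]
  [ 0   9   1  |   54 ]
Multiply ρ2 by -1/6.
  [ 1  3    0  |  12 ]
  [ 0  1  1/6  |   6 ]
  [ 0  9    1  |  54 ]
Subtract 9 times ρ2 from ρ3.
  [ 1  3     0  |  12 ]
  [ 0  1   1/6  |   6 ]
  [ 0  0  -1/2  |   0 ]
Multiply ρ3 by -2.
  [ 1  3    0  |  12 ]
  [ 0  1  1/6  |   6 ]
  [ 0  0    1  |   0 ]
Subtract 1/6 times ρ3 from ρ2.
  [ 1  3  0  |  12 ]
  [ 0  1  0  |   6 ]
  [ 0  0  1  |   0 ]
Subtract 3 times ρ2 from ρ1.
  [ 1  0  0  |  -6 ]
  [ 0  1  0  |   6 ]
  [ 0  0  1  |   0 ]
Reading off the last column: a = -6, b = 6, c = 0.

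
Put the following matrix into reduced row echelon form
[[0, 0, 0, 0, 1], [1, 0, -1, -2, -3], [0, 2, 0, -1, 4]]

Swap ρ1 and ρ2.
  [ 1  0  -1  -2  -3 ]
  [ 0  0   0   0   1 ]
  [ 0  2   0  -1   4 ]
Swap ρ2 and ρ3.
  [ 1  0  -1  -2  -3 ]
  [ 0  2   0  -1   4 ]
  [ 0  0   0   0   1 ]
Multiply ρ2 by 1/2.
  [ 1  0  -1    -2  -3 ]
  [ 0  1   0  -1/2   2 ]
  [ 0  0   0     0   1 ]
Subtract 2 times ρ3 from ρ2.
  [ 1  0  -1    -2  -3 ]
  [ 0  1   0  -1/2   0 ]
  [ 0  0   0     0   1 ]
Add 3 times ρ3 to ρ1.
  [ 1  0  -1    -2  0 ]
  [ 0  1   0  -1/2  0 ]
  [ 0  0   0     0  1 ]

[[1, 0, -1, -2, 0], [0, 1, 0, -1/2, 0], [0, 0, 0, 0, 1]]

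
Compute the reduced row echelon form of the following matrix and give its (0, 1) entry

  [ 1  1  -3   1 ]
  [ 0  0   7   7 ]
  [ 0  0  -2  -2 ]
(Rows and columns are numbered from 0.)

1

R2 ← 1/7·R2
  [ 1  1  -3   1 ]
  [ 0  0   1   1 ]
  [ 0  0  -2  -2 ]
R3 ← R3 + 2·R2
  [ 1  1  -3  1 ]
  [ 0  0   1  1 ]
  [ 0  0   0  0 ]
R1 ← R1 + 3·R2
  [ 1  1  0  4 ]
  [ 0  0  1  1 ]
  [ 0  0  0  0 ]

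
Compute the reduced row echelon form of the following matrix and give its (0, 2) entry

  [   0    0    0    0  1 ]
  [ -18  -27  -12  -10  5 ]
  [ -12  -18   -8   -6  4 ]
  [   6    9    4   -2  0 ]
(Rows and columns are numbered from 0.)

2/3

R1 ↔ R2
  [ -18  -27  -12  -10  5 ]
  [   0    0    0    0  1 ]
  [ -12  -18   -8   -6  4 ]
  [   6    9    4   -2  0 ]
R1 ← -1/18·R1
  [   1  3/2  2/3  5/9  -5/18 ]
  [   0    0    0    0      1 ]
  [ -12  -18   -8   -6      4 ]
  [   6    9    4   -2      0 ]
R3 ← R3 + 12·R1
  [ 1  3/2  2/3  5/9  -5/18 ]
  [ 0    0    0    0      1 ]
  [ 0    0    0  2/3    2/3 ]
  [ 6    9    4   -2      0 ]
R4 ← R4 − 6·R1
  [ 1  3/2  2/3    5/9  -5/18 ]
  [ 0    0    0      0      1 ]
  [ 0    0    0    2/3    2/3 ]
  [ 0    0    0  -16/3    5/3 ]
R2 ↔ R3
  [ 1  3/2  2/3    5/9  -5/18 ]
  [ 0    0    0    2/3    2/3 ]
  [ 0    0    0      0      1 ]
  [ 0    0    0  -16/3    5/3 ]
R2 ← 3/2·R2
  [ 1  3/2  2/3    5/9  -5/18 ]
  [ 0    0    0      1      1 ]
  [ 0    0    0      0      1 ]
  [ 0    0    0  -16/3    5/3 ]
R4 ← R4 + 16/3·R2
  [ 1  3/2  2/3  5/9  -5/18 ]
  [ 0    0    0    1      1 ]
  [ 0    0    0    0      1 ]
  [ 0    0    0    0      7 ]
R4 ← R4 − 7·R3
  [ 1  3/2  2/3  5/9  -5/18 ]
  [ 0    0    0    1      1 ]
  [ 0    0    0    0      1 ]
  [ 0    0    0    0      0 ]
R2 ← R2 − R3
  [ 1  3/2  2/3  5/9  -5/18 ]
  [ 0    0    0    1      0 ]
  [ 0    0    0    0      1 ]
  [ 0    0    0    0      0 ]
R1 ← R1 + 5/18·R3
  [ 1  3/2  2/3  5/9  0 ]
  [ 0    0    0    1  0 ]
  [ 0    0    0    0  1 ]
  [ 0    0    0    0  0 ]
R1 ← R1 − 5/9·R2
  [ 1  3/2  2/3  0  0 ]
  [ 0    0    0  1  0 ]
  [ 0    0    0  0  1 ]
  [ 0    0    0  0  0 ]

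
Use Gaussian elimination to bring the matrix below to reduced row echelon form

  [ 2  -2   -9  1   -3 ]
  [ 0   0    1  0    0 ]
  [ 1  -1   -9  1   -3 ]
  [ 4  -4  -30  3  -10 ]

R1 ← 1/2·R1
  [ 1  -1  -9/2  1/2  -3/2 ]
  [ 0   0     1    0     0 ]
  [ 1  -1    -9    1    -3 ]
  [ 4  -4   -30    3   -10 ]
R3 ← R3 − R1
  [ 1  -1  -9/2  1/2  -3/2 ]
  [ 0   0     1    0     0 ]
  [ 0   0  -9/2  1/2  -3/2 ]
  [ 4  -4   -30    3   -10 ]
R4 ← R4 − 4·R1
  [ 1  -1  -9/2  1/2  -3/2 ]
  [ 0   0     1    0     0 ]
  [ 0   0  -9/2  1/2  -3/2 ]
  [ 0   0   -12    1    -4 ]
R3 ← R3 + 9/2·R2
  [ 1  -1  -9/2  1/2  -3/2 ]
  [ 0   0     1    0     0 ]
  [ 0   0     0  1/2  -3/2 ]
  [ 0   0   -12    1    -4 ]
R4 ← R4 + 12·R2
  [ 1  -1  -9/2  1/2  -3/2 ]
  [ 0   0     1    0     0 ]
  [ 0   0     0  1/2  -3/2 ]
  [ 0   0     0    1    -4 ]
R3 ← 2·R3
  [ 1  -1  -9/2  1/2  -3/2 ]
  [ 0   0     1    0     0 ]
  [ 0   0     0    1    -3 ]
  [ 0   0     0    1    -4 ]
R4 ← R4 − R3
  [ 1  -1  -9/2  1/2  -3/2 ]
  [ 0   0     1    0     0 ]
  [ 0   0     0    1    -3 ]
  [ 0   0     0    0    -1 ]
R4 ← -1·R4
  [ 1  -1  -9/2  1/2  -3/2 ]
  [ 0   0     1    0     0 ]
  [ 0   0     0    1    -3 ]
  [ 0   0     0    0     1 ]
R3 ← R3 + 3·R4
  [ 1  -1  -9/2  1/2  -3/2 ]
  [ 0   0     1    0     0 ]
  [ 0   0     0    1     0 ]
  [ 0   0     0    0     1 ]
R1 ← R1 + 3/2·R4
  [ 1  -1  -9/2  1/2  0 ]
  [ 0   0     1    0  0 ]
  [ 0   0     0    1  0 ]
  [ 0   0     0    0  1 ]
R1 ← R1 − 1/2·R3
  [ 1  -1  -9/2  0  0 ]
  [ 0   0     1  0  0 ]
  [ 0   0     0  1  0 ]
  [ 0   0     0  0  1 ]
R1 ← R1 + 9/2·R2
  [ 1  -1  0  0  0 ]
  [ 0   0  1  0  0 ]
  [ 0   0  0  1  0 ]
  [ 0   0  0  0  1 ]

[[1, -1, 0, 0, 0], [0, 0, 1, 0, 0], [0, 0, 0, 1, 0], [0, 0, 0, 0, 1]]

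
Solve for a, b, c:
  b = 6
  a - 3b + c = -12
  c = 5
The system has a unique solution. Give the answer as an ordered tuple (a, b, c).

(1, 6, 5)

Form the augmented matrix and row-reduce:
  [ 0   1  0  |    6 ]
  [ 1  -3  1  |  -12 ]
  [ 0   0  1  |    5 ]
R1 ↔ R2
  [ 1  -3  1  |  -12 ]
  [ 0   1  0  |    6 ]
  [ 0   0  1  |    5 ]
R1 → R1 − R3
  [ 1  -3  0  |  -17 ]
  [ 0   1  0  |    6 ]
  [ 0   0  1  |    5 ]
R1 → R1 + 3·R2
  [ 1  0  0  |  1 ]
  [ 0  1  0  |  6 ]
  [ 0  0  1  |  5 ]
Reading off the last column: a = 1, b = 6, c = 5.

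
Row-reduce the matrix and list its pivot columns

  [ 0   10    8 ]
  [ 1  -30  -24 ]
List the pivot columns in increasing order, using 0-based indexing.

ρ1 <-> ρ2
  [ 1  -30  -24 ]
  [ 0   10    8 ]
ρ2 → 1/10·ρ2
  [ 1  -30  -24 ]
  [ 0    1  4/5 ]
ρ1 → ρ1 + 30·ρ2
  [ 1  0    0 ]
  [ 0  1  4/5 ]
Pivot columns are the columns containing a leading 1.

0, 1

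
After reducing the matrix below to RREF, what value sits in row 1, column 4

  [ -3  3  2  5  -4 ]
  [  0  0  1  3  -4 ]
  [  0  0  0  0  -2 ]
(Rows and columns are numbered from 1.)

1/3

r1 := -1/3·r1
r3 := -1/2·r3
r2 := r2 + 4·r3
r1 := r1 − 4/3·r3
r1 := r1 + 2/3·r2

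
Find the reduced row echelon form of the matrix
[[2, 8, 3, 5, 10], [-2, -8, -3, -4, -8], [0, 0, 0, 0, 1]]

[[1, 4, 3/2, 0, 0], [0, 0, 0, 1, 0], [0, 0, 0, 0, 1]]

ρ1 ← 1/2·ρ1
ρ2 ← ρ2 + 2·ρ1
ρ2 ← ρ2 − 2·ρ3
ρ1 ← ρ1 − 5·ρ3
ρ1 ← ρ1 − 5/2·ρ2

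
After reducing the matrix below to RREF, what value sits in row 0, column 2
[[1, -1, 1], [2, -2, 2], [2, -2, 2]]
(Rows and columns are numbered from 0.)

R2 ← R2 − 2·R1
  [ 1  -1  1 ]
  [ 0   0  0 ]
  [ 2  -2  2 ]
R3 ← R3 − 2·R1
  [ 1  -1  1 ]
  [ 0   0  0 ]
  [ 0   0  0 ]

1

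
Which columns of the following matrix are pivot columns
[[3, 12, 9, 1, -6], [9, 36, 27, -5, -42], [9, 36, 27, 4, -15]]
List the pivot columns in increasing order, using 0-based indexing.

0, 3

Multiply R1 by 1/3.
  [ 1   4   3  1/3   -2 ]
  [ 9  36  27   -5  -42 ]
  [ 9  36  27    4  -15 ]
Subtract 9 times R1 from R2.
  [ 1   4   3  1/3   -2 ]
  [ 0   0   0   -8  -24 ]
  [ 9  36  27    4  -15 ]
Subtract 9 times R1 from R3.
  [ 1  4  3  1/3   -2 ]
  [ 0  0  0   -8  -24 ]
  [ 0  0  0    1    3 ]
Multiply R2 by -1/8.
  [ 1  4  3  1/3  -2 ]
  [ 0  0  0    1   3 ]
  [ 0  0  0    1   3 ]
Subtract R2 from R3.
  [ 1  4  3  1/3  -2 ]
  [ 0  0  0    1   3 ]
  [ 0  0  0    0   0 ]
Subtract 1/3 times R2 from R1.
  [ 1  4  3  0  -3 ]
  [ 0  0  0  1   3 ]
  [ 0  0  0  0   0 ]
Pivot columns are the columns containing a leading 1.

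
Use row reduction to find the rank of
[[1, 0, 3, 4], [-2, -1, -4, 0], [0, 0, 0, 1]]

r2 := r2 + 2·r1
  [ 1   0  3  4 ]
  [ 0  -1  2  8 ]
  [ 0   0  0  1 ]
r2 := -1·r2
  [ 1  0   3   4 ]
  [ 0  1  -2  -8 ]
  [ 0  0   0   1 ]
r2 := r2 + 8·r3
  [ 1  0   3  4 ]
  [ 0  1  -2  0 ]
  [ 0  0   0  1 ]
r1 := r1 − 4·r3
  [ 1  0   3  0 ]
  [ 0  1  -2  0 ]
  [ 0  0   0  1 ]
The reduced form has 3 nonzero rows.

rank = 3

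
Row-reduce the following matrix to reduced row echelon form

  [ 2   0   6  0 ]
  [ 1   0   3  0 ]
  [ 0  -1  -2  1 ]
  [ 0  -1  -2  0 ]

ρ1 → 1/2·ρ1
ρ2 → ρ2 − ρ1
ρ2 <-> ρ3
ρ2 → -1·ρ2
ρ4 → ρ4 + ρ2
ρ3 <-> ρ4
ρ3 → -1·ρ3
ρ2 → ρ2 + ρ3

[[1, 0, 3, 0], [0, 1, 2, 0], [0, 0, 0, 1], [0, 0, 0, 0]]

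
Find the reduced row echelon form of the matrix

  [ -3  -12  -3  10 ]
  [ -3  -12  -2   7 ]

Multiply R1 by -1/3.
  [  1    4   1  -10/3 ]
  [ -3  -12  -2      7 ]
Add 3 times R1 to R2.
  [ 1  4  1  -10/3 ]
  [ 0  0  1     -3 ]
Subtract R2 from R1.
  [ 1  4  0  -1/3 ]
  [ 0  0  1    -3 ]

[[1, 4, 0, -1/3], [0, 0, 1, -3]]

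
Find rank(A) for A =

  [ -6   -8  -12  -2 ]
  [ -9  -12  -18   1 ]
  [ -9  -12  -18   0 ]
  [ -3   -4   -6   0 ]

R1 -> -1/6·R1
  [  1  4/3    2  1/3 ]
  [ -9  -12  -18    1 ]
  [ -9  -12  -18    0 ]
  [ -3   -4   -6    0 ]
R2 -> R2 + 9·R1
  [  1  4/3    2  1/3 ]
  [  0    0    0    4 ]
  [ -9  -12  -18    0 ]
  [ -3   -4   -6    0 ]
R3 -> R3 + 9·R1
  [  1  4/3   2  1/3 ]
  [  0    0   0    4 ]
  [  0    0   0    3 ]
  [ -3   -4  -6    0 ]
R4 -> R4 + 3·R1
  [ 1  4/3  2  1/3 ]
  [ 0    0  0    4 ]
  [ 0    0  0    3 ]
  [ 0    0  0    1 ]
R2 -> 1/4·R2
  [ 1  4/3  2  1/3 ]
  [ 0    0  0    1 ]
  [ 0    0  0    3 ]
  [ 0    0  0    1 ]
R3 -> R3 − 3·R2
  [ 1  4/3  2  1/3 ]
  [ 0    0  0    1 ]
  [ 0    0  0    0 ]
  [ 0    0  0    1 ]
R4 -> R4 − R2
  [ 1  4/3  2  1/3 ]
  [ 0    0  0    1 ]
  [ 0    0  0    0 ]
  [ 0    0  0    0 ]
R1 -> R1 − 1/3·R2
  [ 1  4/3  2  0 ]
  [ 0    0  0  1 ]
  [ 0    0  0  0 ]
  [ 0    0  0  0 ]
The reduced form has 2 nonzero rows.

rank = 2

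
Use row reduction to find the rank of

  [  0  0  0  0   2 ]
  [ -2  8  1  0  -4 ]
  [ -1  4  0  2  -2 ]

rank = 3

Swap ρ1 and ρ2.
  [ -2  8  1  0  -4 ]
  [  0  0  0  0   2 ]
  [ -1  4  0  2  -2 ]
Multiply ρ1 by -1/2.
  [  1  -4  -1/2  0   2 ]
  [  0   0     0  0   2 ]
  [ -1   4     0  2  -2 ]
Add ρ1 to ρ3.
  [ 1  -4  -1/2  0  2 ]
  [ 0   0     0  0  2 ]
  [ 0   0  -1/2  2  0 ]
Swap ρ2 and ρ3.
  [ 1  -4  -1/2  0  2 ]
  [ 0   0  -1/2  2  0 ]
  [ 0   0     0  0  2 ]
Multiply ρ2 by -2.
  [ 1  -4  -1/2   0  2 ]
  [ 0   0     1  -4  0 ]
  [ 0   0     0   0  2 ]
Multiply ρ3 by 1/2.
  [ 1  -4  -1/2   0  2 ]
  [ 0   0     1  -4  0 ]
  [ 0   0     0   0  1 ]
Subtract 2 times ρ3 from ρ1.
  [ 1  -4  -1/2   0  0 ]
  [ 0   0     1  -4  0 ]
  [ 0   0     0   0  1 ]
Add 1/2 times ρ2 to ρ1.
  [ 1  -4  0  -2  0 ]
  [ 0   0  1  -4  0 ]
  [ 0   0  0   0  1 ]
The reduced form has 3 nonzero rows.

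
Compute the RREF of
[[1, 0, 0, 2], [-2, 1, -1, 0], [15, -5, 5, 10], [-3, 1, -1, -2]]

[[1, 0, 0, 2], [0, 1, -1, 4], [0, 0, 0, 0], [0, 0, 0, 0]]

Add 2 times ρ1 to ρ2.
Subtract 15 times ρ1 from ρ3.
Add 3 times ρ1 to ρ4.
Add 5 times ρ2 to ρ3.
Subtract ρ2 from ρ4.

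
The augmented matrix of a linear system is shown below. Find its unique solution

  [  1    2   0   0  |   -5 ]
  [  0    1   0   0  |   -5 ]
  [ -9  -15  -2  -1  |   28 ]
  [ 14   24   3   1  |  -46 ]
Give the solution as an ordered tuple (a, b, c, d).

r3 := r3 + 9·r1
r4 := r4 − 14·r1
r3 := r3 − 3·r2
r4 := r4 + 4·r2
r3 := -1/2·r3
r4 := r4 − 3·r3
r4 := -2·r4
r3 := r3 − 1/2·r4
r1 := r1 − 2·r2
Reading off the last column: a = 5, b = -5, c = 2, d = -2.

(5, -5, 2, -2)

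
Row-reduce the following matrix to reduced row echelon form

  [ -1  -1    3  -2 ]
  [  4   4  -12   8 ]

[[1, 1, -3, 2], [0, 0, 0, 0]]

r1 → -1·r1
  [ 1  1   -3  2 ]
  [ 4  4  -12  8 ]
r2 → r2 − 4·r1
  [ 1  1  -3  2 ]
  [ 0  0   0  0 ]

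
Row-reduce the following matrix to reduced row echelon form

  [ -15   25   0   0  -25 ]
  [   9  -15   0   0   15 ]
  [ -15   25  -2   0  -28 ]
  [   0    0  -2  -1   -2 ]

[[1, -5/3, 0, 0, 5/3], [0, 0, 1, 0, 3/2], [0, 0, 0, 1, -1], [0, 0, 0, 0, 0]]

R1 ← -1/15·R1
  [   1  -5/3   0   0  5/3 ]
  [   9   -15   0   0   15 ]
  [ -15    25  -2   0  -28 ]
  [   0     0  -2  -1   -2 ]
R2 ← R2 − 9·R1
  [   1  -5/3   0   0  5/3 ]
  [   0     0   0   0    0 ]
  [ -15    25  -2   0  -28 ]
  [   0     0  -2  -1   -2 ]
R3 ← R3 + 15·R1
  [ 1  -5/3   0   0  5/3 ]
  [ 0     0   0   0    0 ]
  [ 0     0  -2   0   -3 ]
  [ 0     0  -2  -1   -2 ]
R2 <-> R3
  [ 1  -5/3   0   0  5/3 ]
  [ 0     0  -2   0   -3 ]
  [ 0     0   0   0    0 ]
  [ 0     0  -2  -1   -2 ]
R2 ← -1/2·R2
  [ 1  -5/3   0   0  5/3 ]
  [ 0     0   1   0  3/2 ]
  [ 0     0   0   0    0 ]
  [ 0     0  -2  -1   -2 ]
R4 ← R4 + 2·R2
  [ 1  -5/3  0   0  5/3 ]
  [ 0     0  1   0  3/2 ]
  [ 0     0  0   0    0 ]
  [ 0     0  0  -1    1 ]
R3 <-> R4
  [ 1  -5/3  0   0  5/3 ]
  [ 0     0  1   0  3/2 ]
  [ 0     0  0  -1    1 ]
  [ 0     0  0   0    0 ]
R3 ← -1·R3
  [ 1  -5/3  0  0  5/3 ]
  [ 0     0  1  0  3/2 ]
  [ 0     0  0  1   -1 ]
  [ 0     0  0  0    0 ]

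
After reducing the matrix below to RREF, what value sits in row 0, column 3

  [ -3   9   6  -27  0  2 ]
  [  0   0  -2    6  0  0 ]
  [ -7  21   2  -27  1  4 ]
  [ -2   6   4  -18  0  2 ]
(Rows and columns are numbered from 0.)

3

R1 ← -1/3·R1
  [  1  -3  -2    9  0  -2/3 ]
  [  0   0  -2    6  0     0 ]
  [ -7  21   2  -27  1     4 ]
  [ -2   6   4  -18  0     2 ]
R3 ← R3 + 7·R1
  [  1  -3   -2    9  0  -2/3 ]
  [  0   0   -2    6  0     0 ]
  [  0   0  -12   36  1  -2/3 ]
  [ -2   6    4  -18  0     2 ]
R4 ← R4 + 2·R1
  [ 1  -3   -2   9  0  -2/3 ]
  [ 0   0   -2   6  0     0 ]
  [ 0   0  -12  36  1  -2/3 ]
  [ 0   0    0   0  0   2/3 ]
R2 ← -1/2·R2
  [ 1  -3   -2   9  0  -2/3 ]
  [ 0   0    1  -3  0     0 ]
  [ 0   0  -12  36  1  -2/3 ]
  [ 0   0    0   0  0   2/3 ]
R3 ← R3 + 12·R2
  [ 1  -3  -2   9  0  -2/3 ]
  [ 0   0   1  -3  0     0 ]
  [ 0   0   0   0  1  -2/3 ]
  [ 0   0   0   0  0   2/3 ]
R4 ← 3/2·R4
  [ 1  -3  -2   9  0  -2/3 ]
  [ 0   0   1  -3  0     0 ]
  [ 0   0   0   0  1  -2/3 ]
  [ 0   0   0   0  0     1 ]
R3 ← R3 + 2/3·R4
  [ 1  -3  -2   9  0  -2/3 ]
  [ 0   0   1  -3  0     0 ]
  [ 0   0   0   0  1     0 ]
  [ 0   0   0   0  0     1 ]
R1 ← R1 + 2/3·R4
  [ 1  -3  -2   9  0  0 ]
  [ 0   0   1  -3  0  0 ]
  [ 0   0   0   0  1  0 ]
  [ 0   0   0   0  0  1 ]
R1 ← R1 + 2·R2
  [ 1  -3  0   3  0  0 ]
  [ 0   0  1  -3  0  0 ]
  [ 0   0  0   0  1  0 ]
  [ 0   0  0   0  0  1 ]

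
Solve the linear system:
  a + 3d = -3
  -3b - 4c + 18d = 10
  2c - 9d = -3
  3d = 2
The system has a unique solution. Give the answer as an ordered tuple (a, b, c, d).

Form the augmented matrix and row-reduce:
  [ 1   0   0   3  |  -3 ]
  [ 0  -3  -4  18  |  10 ]
  [ 0   0   2  -9  |  -3 ]
  [ 0   0   0   3  |   2 ]
R2 → -1/3·R2
  [ 1  0    0   3  |     -3 ]
  [ 0  1  4/3  -6  |  -10/3 ]
  [ 0  0    2  -9  |     -3 ]
  [ 0  0    0   3  |      2 ]
R3 → 1/2·R3
  [ 1  0    0     3  |     -3 ]
  [ 0  1  4/3    -6  |  -10/3 ]
  [ 0  0    1  -9/2  |   -3/2 ]
  [ 0  0    0     3  |      2 ]
R4 → 1/3·R4
  [ 1  0    0     3  |     -3 ]
  [ 0  1  4/3    -6  |  -10/3 ]
  [ 0  0    1  -9/2  |   -3/2 ]
  [ 0  0    0     1  |    2/3 ]
R3 → R3 + 9/2·R4
  [ 1  0    0   3  |     -3 ]
  [ 0  1  4/3  -6  |  -10/3 ]
  [ 0  0    1   0  |    3/2 ]
  [ 0  0    0   1  |    2/3 ]
R2 → R2 + 6·R4
  [ 1  0    0  3  |   -3 ]
  [ 0  1  4/3  0  |  2/3 ]
  [ 0  0    1  0  |  3/2 ]
  [ 0  0    0  1  |  2/3 ]
R1 → R1 − 3·R4
  [ 1  0    0  0  |   -5 ]
  [ 0  1  4/3  0  |  2/3 ]
  [ 0  0    1  0  |  3/2 ]
  [ 0  0    0  1  |  2/3 ]
R2 → R2 − 4/3·R3
  [ 1  0  0  0  |    -5 ]
  [ 0  1  0  0  |  -4/3 ]
  [ 0  0  1  0  |   3/2 ]
  [ 0  0  0  1  |   2/3 ]
Reading off the last column: a = -5, b = -4/3, c = 3/2, d = 2/3.

(-5, -4/3, 3/2, 2/3)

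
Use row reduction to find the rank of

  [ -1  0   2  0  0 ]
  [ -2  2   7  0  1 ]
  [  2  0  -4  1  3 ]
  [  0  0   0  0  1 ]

rank = 4

r1 := -1·r1
  [  1  0  -2  0  0 ]
  [ -2  2   7  0  1 ]
  [  2  0  -4  1  3 ]
  [  0  0   0  0  1 ]
r2 := r2 + 2·r1
  [ 1  0  -2  0  0 ]
  [ 0  2   3  0  1 ]
  [ 2  0  -4  1  3 ]
  [ 0  0   0  0  1 ]
r3 := r3 − 2·r1
  [ 1  0  -2  0  0 ]
  [ 0  2   3  0  1 ]
  [ 0  0   0  1  3 ]
  [ 0  0   0  0  1 ]
r2 := 1/2·r2
  [ 1  0   -2  0    0 ]
  [ 0  1  3/2  0  1/2 ]
  [ 0  0    0  1    3 ]
  [ 0  0    0  0    1 ]
r3 := r3 − 3·r4
  [ 1  0   -2  0    0 ]
  [ 0  1  3/2  0  1/2 ]
  [ 0  0    0  1    0 ]
  [ 0  0    0  0    1 ]
r2 := r2 − 1/2·r4
  [ 1  0   -2  0  0 ]
  [ 0  1  3/2  0  0 ]
  [ 0  0    0  1  0 ]
  [ 0  0    0  0  1 ]
The reduced form has 4 nonzero rows.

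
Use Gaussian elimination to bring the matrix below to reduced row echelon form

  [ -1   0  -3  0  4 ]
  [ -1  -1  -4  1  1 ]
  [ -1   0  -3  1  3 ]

R1 → -1·R1
  [  1   0   3  0  -4 ]
  [ -1  -1  -4  1   1 ]
  [ -1   0  -3  1   3 ]
R2 → R2 + R1
  [  1   0   3  0  -4 ]
  [  0  -1  -1  1  -3 ]
  [ -1   0  -3  1   3 ]
R3 → R3 + R1
  [ 1   0   3  0  -4 ]
  [ 0  -1  -1  1  -3 ]
  [ 0   0   0  1  -1 ]
R2 → -1·R2
  [ 1  0  3   0  -4 ]
  [ 0  1  1  -1   3 ]
  [ 0  0  0   1  -1 ]
R2 → R2 + R3
  [ 1  0  3  0  -4 ]
  [ 0  1  1  0   2 ]
  [ 0  0  0  1  -1 ]

[[1, 0, 3, 0, -4], [0, 1, 1, 0, 2], [0, 0, 0, 1, -1]]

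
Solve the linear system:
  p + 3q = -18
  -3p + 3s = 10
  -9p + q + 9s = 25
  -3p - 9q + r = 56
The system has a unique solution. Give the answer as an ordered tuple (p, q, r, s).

(-3, -5, 2, 1/3)

Form the augmented matrix and row-reduce:
  [  1   3  0  0  |  -18 ]
  [ -3   0  0  3  |   10 ]
  [ -9   1  0  9  |   25 ]
  [ -3  -9  1  0  |   56 ]
R2 -> R2 + 3·R1
  [  1   3  0  0  |  -18 ]
  [  0   9  0  3  |  -44 ]
  [ -9   1  0  9  |   25 ]
  [ -3  -9  1  0  |   56 ]
R3 -> R3 + 9·R1
  [  1   3  0  0  |   -18 ]
  [  0   9  0  3  |   -44 ]
  [  0  28  0  9  |  -137 ]
  [ -3  -9  1  0  |    56 ]
R4 -> R4 + 3·R1
  [ 1   3  0  0  |   -18 ]
  [ 0   9  0  3  |   -44 ]
  [ 0  28  0  9  |  -137 ]
  [ 0   0  1  0  |     2 ]
R2 -> 1/9·R2
  [ 1   3  0    0  |    -18 ]
  [ 0   1  0  1/3  |  -44/9 ]
  [ 0  28  0    9  |   -137 ]
  [ 0   0  1    0  |      2 ]
R3 -> R3 − 28·R2
  [ 1  3  0     0  |    -18 ]
  [ 0  1  0   1/3  |  -44/9 ]
  [ 0  0  0  -1/3  |   -1/9 ]
  [ 0  0  1     0  |      2 ]
R3 ↔ R4
  [ 1  3  0     0  |    -18 ]
  [ 0  1  0   1/3  |  -44/9 ]
  [ 0  0  1     0  |      2 ]
  [ 0  0  0  -1/3  |   -1/9 ]
R4 -> -3·R4
  [ 1  3  0    0  |    -18 ]
  [ 0  1  0  1/3  |  -44/9 ]
  [ 0  0  1    0  |      2 ]
  [ 0  0  0    1  |    1/3 ]
R2 -> R2 − 1/3·R4
  [ 1  3  0  0  |  -18 ]
  [ 0  1  0  0  |   -5 ]
  [ 0  0  1  0  |    2 ]
  [ 0  0  0  1  |  1/3 ]
R1 -> R1 − 3·R2
  [ 1  0  0  0  |   -3 ]
  [ 0  1  0  0  |   -5 ]
  [ 0  0  1  0  |    2 ]
  [ 0  0  0  1  |  1/3 ]
Reading off the last column: p = -3, q = -5, r = 2, s = 1/3.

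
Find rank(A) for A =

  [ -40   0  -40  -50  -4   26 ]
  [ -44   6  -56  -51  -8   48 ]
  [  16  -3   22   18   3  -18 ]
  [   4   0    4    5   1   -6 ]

Multiply ρ1 by -1/40.
  [   1   0    1  5/4  1/10  -13/20 ]
  [ -44   6  -56  -51    -8      48 ]
  [  16  -3   22   18     3     -18 ]
  [   4   0    4    5     1      -6 ]
Add 44 times ρ1 to ρ2.
  [  1   0    1  5/4   1/10  -13/20 ]
  [  0   6  -12    4  -18/5    97/5 ]
  [ 16  -3   22   18      3     -18 ]
  [  4   0    4    5      1      -6 ]
Subtract 16 times ρ1 from ρ3.
  [ 1   0    1  5/4   1/10  -13/20 ]
  [ 0   6  -12    4  -18/5    97/5 ]
  [ 0  -3    6   -2    7/5   -38/5 ]
  [ 4   0    4    5      1      -6 ]
Subtract 4 times ρ1 from ρ4.
  [ 1   0    1  5/4   1/10  -13/20 ]
  [ 0   6  -12    4  -18/5    97/5 ]
  [ 0  -3    6   -2    7/5   -38/5 ]
  [ 0   0    0    0    3/5   -17/5 ]
Multiply ρ2 by 1/6.
  [ 1   0   1  5/4  1/10  -13/20 ]
  [ 0   1  -2  2/3  -3/5   97/30 ]
  [ 0  -3   6   -2   7/5   -38/5 ]
  [ 0   0   0    0   3/5   -17/5 ]
Add 3 times ρ2 to ρ3.
  [ 1  0   1  5/4  1/10  -13/20 ]
  [ 0  1  -2  2/3  -3/5   97/30 ]
  [ 0  0   0    0  -2/5   21/10 ]
  [ 0  0   0    0   3/5   -17/5 ]
Multiply ρ3 by -5/2.
  [ 1  0   1  5/4  1/10  -13/20 ]
  [ 0  1  -2  2/3  -3/5   97/30 ]
  [ 0  0   0    0     1   -21/4 ]
  [ 0  0   0    0   3/5   -17/5 ]
Subtract 3/5 times ρ3 from ρ4.
  [ 1  0   1  5/4  1/10  -13/20 ]
  [ 0  1  -2  2/3  -3/5   97/30 ]
  [ 0  0   0    0     1   -21/4 ]
  [ 0  0   0    0     0    -1/4 ]
Multiply ρ4 by -4.
  [ 1  0   1  5/4  1/10  -13/20 ]
  [ 0  1  -2  2/3  -3/5   97/30 ]
  [ 0  0   0    0     1   -21/4 ]
  [ 0  0   0    0     0       1 ]
Add 21/4 times ρ4 to ρ3.
  [ 1  0   1  5/4  1/10  -13/20 ]
  [ 0  1  -2  2/3  -3/5   97/30 ]
  [ 0  0   0    0     1       0 ]
  [ 0  0   0    0     0       1 ]
Subtract 97/30 times ρ4 from ρ2.
  [ 1  0   1  5/4  1/10  -13/20 ]
  [ 0  1  -2  2/3  -3/5       0 ]
  [ 0  0   0    0     1       0 ]
  [ 0  0   0    0     0       1 ]
Add 13/20 times ρ4 to ρ1.
  [ 1  0   1  5/4  1/10  0 ]
  [ 0  1  -2  2/3  -3/5  0 ]
  [ 0  0   0    0     1  0 ]
  [ 0  0   0    0     0  1 ]
Add 3/5 times ρ3 to ρ2.
  [ 1  0   1  5/4  1/10  0 ]
  [ 0  1  -2  2/3     0  0 ]
  [ 0  0   0    0     1  0 ]
  [ 0  0   0    0     0  1 ]
Subtract 1/10 times ρ3 from ρ1.
  [ 1  0   1  5/4  0  0 ]
  [ 0  1  -2  2/3  0  0 ]
  [ 0  0   0    0  1  0 ]
  [ 0  0   0    0  0  1 ]
The reduced form has 4 nonzero rows.

rank = 4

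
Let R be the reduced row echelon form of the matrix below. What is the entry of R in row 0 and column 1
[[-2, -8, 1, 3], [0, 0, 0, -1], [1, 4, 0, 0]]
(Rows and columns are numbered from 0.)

ρ1 ← -1/2·ρ1
  [ 1  4  -1/2  -3/2 ]
  [ 0  0     0    -1 ]
  [ 1  4     0     0 ]
ρ3 ← ρ3 − ρ1
  [ 1  4  -1/2  -3/2 ]
  [ 0  0     0    -1 ]
  [ 0  0   1/2   3/2 ]
ρ2 <=> ρ3
  [ 1  4  -1/2  -3/2 ]
  [ 0  0   1/2   3/2 ]
  [ 0  0     0    -1 ]
ρ2 ← 2·ρ2
  [ 1  4  -1/2  -3/2 ]
  [ 0  0     1     3 ]
  [ 0  0     0    -1 ]
ρ3 ← -1·ρ3
  [ 1  4  -1/2  -3/2 ]
  [ 0  0     1     3 ]
  [ 0  0     0     1 ]
ρ2 ← ρ2 − 3·ρ3
  [ 1  4  -1/2  -3/2 ]
  [ 0  0     1     0 ]
  [ 0  0     0     1 ]
ρ1 ← ρ1 + 3/2·ρ3
  [ 1  4  -1/2  0 ]
  [ 0  0     1  0 ]
  [ 0  0     0  1 ]
ρ1 ← ρ1 + 1/2·ρ2
  [ 1  4  0  0 ]
  [ 0  0  1  0 ]
  [ 0  0  0  1 ]

4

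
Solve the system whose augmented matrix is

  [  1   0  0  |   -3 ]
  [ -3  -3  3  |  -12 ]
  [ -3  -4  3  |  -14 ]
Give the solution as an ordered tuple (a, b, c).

ρ2 -> ρ2 + 3·ρ1
ρ3 -> ρ3 + 3·ρ1
ρ2 -> -1/3·ρ2
ρ3 -> ρ3 + 4·ρ2
ρ3 -> -1·ρ3
ρ2 -> ρ2 + ρ3
Reading off the last column: a = -3, b = 2, c = -5.

(-3, 2, -5)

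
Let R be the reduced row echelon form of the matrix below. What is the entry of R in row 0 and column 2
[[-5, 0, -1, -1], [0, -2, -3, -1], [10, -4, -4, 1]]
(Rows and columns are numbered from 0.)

R1 → -1/5·R1
  [  1   0  1/5  1/5 ]
  [  0  -2   -3   -1 ]
  [ 10  -4   -4    1 ]
R3 → R3 − 10·R1
  [ 1   0  1/5  1/5 ]
  [ 0  -2   -3   -1 ]
  [ 0  -4   -6   -1 ]
R2 → -1/2·R2
  [ 1   0  1/5  1/5 ]
  [ 0   1  3/2  1/2 ]
  [ 0  -4   -6   -1 ]
R3 → R3 + 4·R2
  [ 1  0  1/5  1/5 ]
  [ 0  1  3/2  1/2 ]
  [ 0  0    0    1 ]
R2 → R2 − 1/2·R3
  [ 1  0  1/5  1/5 ]
  [ 0  1  3/2    0 ]
  [ 0  0    0    1 ]
R1 → R1 − 1/5·R3
  [ 1  0  1/5  0 ]
  [ 0  1  3/2  0 ]
  [ 0  0    0  1 ]

1/5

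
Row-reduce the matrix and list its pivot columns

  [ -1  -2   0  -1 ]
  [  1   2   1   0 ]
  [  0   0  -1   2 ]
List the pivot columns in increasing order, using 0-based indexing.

Multiply R1 by -1.
  [ 1  2   0  1 ]
  [ 1  2   1  0 ]
  [ 0  0  -1  2 ]
Subtract R1 from R2.
  [ 1  2   0   1 ]
  [ 0  0   1  -1 ]
  [ 0  0  -1   2 ]
Add R2 to R3.
  [ 1  2  0   1 ]
  [ 0  0  1  -1 ]
  [ 0  0  0   1 ]
Add R3 to R2.
  [ 1  2  0  1 ]
  [ 0  0  1  0 ]
  [ 0  0  0  1 ]
Subtract R3 from R1.
  [ 1  2  0  0 ]
  [ 0  0  1  0 ]
  [ 0  0  0  1 ]
Pivot columns are the columns containing a leading 1.

0, 2, 3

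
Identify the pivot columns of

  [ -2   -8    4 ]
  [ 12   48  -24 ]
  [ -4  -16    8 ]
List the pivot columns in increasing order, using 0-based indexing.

0

ρ1 := -1/2·ρ1
ρ2 := ρ2 − 12·ρ1
ρ3 := ρ3 + 4·ρ1
Pivot columns are the columns containing a leading 1.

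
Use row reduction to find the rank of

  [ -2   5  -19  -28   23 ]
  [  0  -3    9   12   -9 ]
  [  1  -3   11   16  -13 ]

rank = 2

R1 -> -1/2·R1
  [ 1  -5/2  19/2  14  -23/2 ]
  [ 0    -3     9  12     -9 ]
  [ 1    -3    11  16    -13 ]
R3 -> R3 − R1
  [ 1  -5/2  19/2  14  -23/2 ]
  [ 0    -3     9  12     -9 ]
  [ 0  -1/2   3/2   2   -3/2 ]
R2 -> -1/3·R2
  [ 1  -5/2  19/2  14  -23/2 ]
  [ 0     1    -3  -4      3 ]
  [ 0  -1/2   3/2   2   -3/2 ]
R3 -> R3 + 1/2·R2
  [ 1  -5/2  19/2  14  -23/2 ]
  [ 0     1    -3  -4      3 ]
  [ 0     0     0   0      0 ]
R1 -> R1 + 5/2·R2
  [ 1  0   2   4  -4 ]
  [ 0  1  -3  -4   3 ]
  [ 0  0   0   0   0 ]
The reduced form has 2 nonzero rows.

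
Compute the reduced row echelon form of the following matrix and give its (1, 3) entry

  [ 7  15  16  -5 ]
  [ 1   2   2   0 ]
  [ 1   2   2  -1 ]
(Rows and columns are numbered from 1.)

-2

r1 ← 1/7·r1
  [ 1  15/7  16/7  -5/7 ]
  [ 1     2     2     0 ]
  [ 1     2     2    -1 ]
r2 ← r2 − r1
  [ 1  15/7  16/7  -5/7 ]
  [ 0  -1/7  -2/7   5/7 ]
  [ 1     2     2    -1 ]
r3 ← r3 − r1
  [ 1  15/7  16/7  -5/7 ]
  [ 0  -1/7  -2/7   5/7 ]
  [ 0  -1/7  -2/7  -2/7 ]
r2 ← -7·r2
  [ 1  15/7  16/7  -5/7 ]
  [ 0     1     2    -5 ]
  [ 0  -1/7  -2/7  -2/7 ]
r3 ← r3 + 1/7·r2
  [ 1  15/7  16/7  -5/7 ]
  [ 0     1     2    -5 ]
  [ 0     0     0    -1 ]
r3 ← -1·r3
  [ 1  15/7  16/7  -5/7 ]
  [ 0     1     2    -5 ]
  [ 0     0     0     1 ]
r2 ← r2 + 5·r3
  [ 1  15/7  16/7  -5/7 ]
  [ 0     1     2     0 ]
  [ 0     0     0     1 ]
r1 ← r1 + 5/7·r3
  [ 1  15/7  16/7  0 ]
  [ 0     1     2  0 ]
  [ 0     0     0  1 ]
r1 ← r1 − 15/7·r2
  [ 1  0  -2  0 ]
  [ 0  1   2  0 ]
  [ 0  0   0  1 ]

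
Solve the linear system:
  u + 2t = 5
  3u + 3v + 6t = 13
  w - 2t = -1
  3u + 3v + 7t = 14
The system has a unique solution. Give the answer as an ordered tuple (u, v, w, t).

Form the augmented matrix and row-reduce:
  [ 1  0  0   2  |   5 ]
  [ 3  3  0   6  |  13 ]
  [ 0  0  1  -2  |  -1 ]
  [ 3  3  0   7  |  14 ]
Subtract 3 times R1 from R2.
  [ 1  0  0   2  |   5 ]
  [ 0  3  0   0  |  -2 ]
  [ 0  0  1  -2  |  -1 ]
  [ 3  3  0   7  |  14 ]
Subtract 3 times R1 from R4.
  [ 1  0  0   2  |   5 ]
  [ 0  3  0   0  |  -2 ]
  [ 0  0  1  -2  |  -1 ]
  [ 0  3  0   1  |  -1 ]
Multiply R2 by 1/3.
  [ 1  0  0   2  |     5 ]
  [ 0  1  0   0  |  -2/3 ]
  [ 0  0  1  -2  |    -1 ]
  [ 0  3  0   1  |    -1 ]
Subtract 3 times R2 from R4.
  [ 1  0  0   2  |     5 ]
  [ 0  1  0   0  |  -2/3 ]
  [ 0  0  1  -2  |    -1 ]
  [ 0  0  0   1  |     1 ]
Add 2 times R4 to R3.
  [ 1  0  0  2  |     5 ]
  [ 0  1  0  0  |  -2/3 ]
  [ 0  0  1  0  |     1 ]
  [ 0  0  0  1  |     1 ]
Subtract 2 times R4 from R1.
  [ 1  0  0  0  |     3 ]
  [ 0  1  0  0  |  -2/3 ]
  [ 0  0  1  0  |     1 ]
  [ 0  0  0  1  |     1 ]
Reading off the last column: u = 3, v = -2/3, w = 1, t = 1.

(3, -2/3, 1, 1)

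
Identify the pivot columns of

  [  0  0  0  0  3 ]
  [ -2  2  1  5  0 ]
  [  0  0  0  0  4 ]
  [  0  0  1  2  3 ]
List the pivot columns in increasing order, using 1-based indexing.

r1 ↔ r2
  [ -2  2  1  5  0 ]
  [  0  0  0  0  3 ]
  [  0  0  0  0  4 ]
  [  0  0  1  2  3 ]
r1 → -1/2·r1
  [ 1  -1  -1/2  -5/2  0 ]
  [ 0   0     0     0  3 ]
  [ 0   0     0     0  4 ]
  [ 0   0     1     2  3 ]
r2 ↔ r4
  [ 1  -1  -1/2  -5/2  0 ]
  [ 0   0     1     2  3 ]
  [ 0   0     0     0  4 ]
  [ 0   0     0     0  3 ]
r3 → 1/4·r3
  [ 1  -1  -1/2  -5/2  0 ]
  [ 0   0     1     2  3 ]
  [ 0   0     0     0  1 ]
  [ 0   0     0     0  3 ]
r4 → r4 − 3·r3
  [ 1  -1  -1/2  -5/2  0 ]
  [ 0   0     1     2  3 ]
  [ 0   0     0     0  1 ]
  [ 0   0     0     0  0 ]
r2 → r2 − 3·r3
  [ 1  -1  -1/2  -5/2  0 ]
  [ 0   0     1     2  0 ]
  [ 0   0     0     0  1 ]
  [ 0   0     0     0  0 ]
r1 → r1 + 1/2·r2
  [ 1  -1  0  -3/2  0 ]
  [ 0   0  1     2  0 ]
  [ 0   0  0     0  1 ]
  [ 0   0  0     0  0 ]
Pivot columns are the columns containing a leading 1.

1, 3, 5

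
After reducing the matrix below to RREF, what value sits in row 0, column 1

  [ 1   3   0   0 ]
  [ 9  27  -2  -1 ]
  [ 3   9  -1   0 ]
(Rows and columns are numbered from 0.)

3

r2 := r2 − 9·r1
  [ 1  3   0   0 ]
  [ 0  0  -2  -1 ]
  [ 3  9  -1   0 ]
r3 := r3 − 3·r1
  [ 1  3   0   0 ]
  [ 0  0  -2  -1 ]
  [ 0  0  -1   0 ]
r2 := -1/2·r2
  [ 1  3   0    0 ]
  [ 0  0   1  1/2 ]
  [ 0  0  -1    0 ]
r3 := r3 + r2
  [ 1  3  0    0 ]
  [ 0  0  1  1/2 ]
  [ 0  0  0  1/2 ]
r3 := 2·r3
  [ 1  3  0    0 ]
  [ 0  0  1  1/2 ]
  [ 0  0  0    1 ]
r2 := r2 − 1/2·r3
  [ 1  3  0  0 ]
  [ 0  0  1  0 ]
  [ 0  0  0  1 ]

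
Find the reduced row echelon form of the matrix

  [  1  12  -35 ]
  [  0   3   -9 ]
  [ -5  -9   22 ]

Add 5 times r1 to r3.
  [ 1  12   -35 ]
  [ 0   3    -9 ]
  [ 0  51  -153 ]
Multiply r2 by 1/3.
  [ 1  12   -35 ]
  [ 0   1    -3 ]
  [ 0  51  -153 ]
Subtract 51 times r2 from r3.
  [ 1  12  -35 ]
  [ 0   1   -3 ]
  [ 0   0    0 ]
Subtract 12 times r2 from r1.
  [ 1  0   1 ]
  [ 0  1  -3 ]
  [ 0  0   0 ]

[[1, 0, 1], [0, 1, -3], [0, 0, 0]]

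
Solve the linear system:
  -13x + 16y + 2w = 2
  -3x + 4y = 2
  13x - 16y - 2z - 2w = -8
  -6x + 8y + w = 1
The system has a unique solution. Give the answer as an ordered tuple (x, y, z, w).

(0, 1/2, 3, -3)

Form the augmented matrix and row-reduce:
  [ -13   16   0   2  |   2 ]
  [  -3    4   0   0  |   2 ]
  [  13  -16  -2  -2  |  -8 ]
  [  -6    8   0   1  |   1 ]
ρ1 → -1/13·ρ1
  [  1  -16/13   0  -2/13  |  -2/13 ]
  [ -3       4   0      0  |      2 ]
  [ 13     -16  -2     -2  |     -8 ]
  [ -6       8   0      1  |      1 ]
ρ2 → ρ2 + 3·ρ1
  [  1  -16/13   0  -2/13  |  -2/13 ]
  [  0    4/13   0  -6/13  |  20/13 ]
  [ 13     -16  -2     -2  |     -8 ]
  [ -6       8   0      1  |      1 ]
ρ3 → ρ3 − 13·ρ1
  [  1  -16/13   0  -2/13  |  -2/13 ]
  [  0    4/13   0  -6/13  |  20/13 ]
  [  0       0  -2      0  |     -6 ]
  [ -6       8   0      1  |      1 ]
ρ4 → ρ4 + 6·ρ1
  [ 1  -16/13   0  -2/13  |  -2/13 ]
  [ 0    4/13   0  -6/13  |  20/13 ]
  [ 0       0  -2      0  |     -6 ]
  [ 0    8/13   0   1/13  |   1/13 ]
ρ2 → 13/4·ρ2
  [ 1  -16/13   0  -2/13  |  -2/13 ]
  [ 0       1   0   -3/2  |      5 ]
  [ 0       0  -2      0  |     -6 ]
  [ 0    8/13   0   1/13  |   1/13 ]
ρ4 → ρ4 − 8/13·ρ2
  [ 1  -16/13   0  -2/13  |  -2/13 ]
  [ 0       1   0   -3/2  |      5 ]
  [ 0       0  -2      0  |     -6 ]
  [ 0       0   0      1  |     -3 ]
ρ3 → -1/2·ρ3
  [ 1  -16/13  0  -2/13  |  -2/13 ]
  [ 0       1  0   -3/2  |      5 ]
  [ 0       0  1      0  |      3 ]
  [ 0       0  0      1  |     -3 ]
ρ2 → ρ2 + 3/2·ρ4
  [ 1  -16/13  0  -2/13  |  -2/13 ]
  [ 0       1  0      0  |    1/2 ]
  [ 0       0  1      0  |      3 ]
  [ 0       0  0      1  |     -3 ]
ρ1 → ρ1 + 2/13·ρ4
  [ 1  -16/13  0  0  |  -8/13 ]
  [ 0       1  0  0  |    1/2 ]
  [ 0       0  1  0  |      3 ]
  [ 0       0  0  1  |     -3 ]
ρ1 → ρ1 + 16/13·ρ2
  [ 1  0  0  0  |    0 ]
  [ 0  1  0  0  |  1/2 ]
  [ 0  0  1  0  |    3 ]
  [ 0  0  0  1  |   -3 ]
Reading off the last column: x = 0, y = 1/2, z = 3, w = -3.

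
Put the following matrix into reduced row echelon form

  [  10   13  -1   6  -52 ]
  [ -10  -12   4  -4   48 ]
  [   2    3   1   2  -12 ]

[[1, 0, -4, -2, 0], [0, 1, 3, 2, -4], [0, 0, 0, 0, 0]]

R1 := 1/10·R1
  [   1  13/10  -1/10  3/5  -26/5 ]
  [ -10    -12      4   -4     48 ]
  [   2      3      1    2    -12 ]
R2 := R2 + 10·R1
  [ 1  13/10  -1/10  3/5  -26/5 ]
  [ 0      1      3    2     -4 ]
  [ 2      3      1    2    -12 ]
R3 := R3 − 2·R1
  [ 1  13/10  -1/10  3/5  -26/5 ]
  [ 0      1      3    2     -4 ]
  [ 0    2/5    6/5  4/5   -8/5 ]
R3 := R3 − 2/5·R2
  [ 1  13/10  -1/10  3/5  -26/5 ]
  [ 0      1      3    2     -4 ]
  [ 0      0      0    0      0 ]
R1 := R1 − 13/10·R2
  [ 1  0  -4  -2   0 ]
  [ 0  1   3   2  -4 ]
  [ 0  0   0   0   0 ]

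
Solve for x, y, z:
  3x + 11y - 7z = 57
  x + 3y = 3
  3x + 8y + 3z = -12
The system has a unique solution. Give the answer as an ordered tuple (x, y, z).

(-6, 3, -6)

Form the augmented matrix and row-reduce:
  [ 3  11  -7  |   57 ]
  [ 1   3   0  |    3 ]
  [ 3   8   3  |  -12 ]
Multiply R1 by 1/3.
  [ 1  11/3  -7/3  |   19 ]
  [ 1     3     0  |    3 ]
  [ 3     8     3  |  -12 ]
Subtract R1 from R2.
  [ 1  11/3  -7/3  |   19 ]
  [ 0  -2/3   7/3  |  -16 ]
  [ 3     8     3  |  -12 ]
Subtract 3 times R1 from R3.
  [ 1  11/3  -7/3  |   19 ]
  [ 0  -2/3   7/3  |  -16 ]
  [ 0    -3    10  |  -69 ]
Multiply R2 by -3/2.
  [ 1  11/3  -7/3  |   19 ]
  [ 0     1  -7/2  |   24 ]
  [ 0    -3    10  |  -69 ]
Add 3 times R2 to R3.
  [ 1  11/3  -7/3  |  19 ]
  [ 0     1  -7/2  |  24 ]
  [ 0     0  -1/2  |   3 ]
Multiply R3 by -2.
  [ 1  11/3  -7/3  |  19 ]
  [ 0     1  -7/2  |  24 ]
  [ 0     0     1  |  -6 ]
Add 7/2 times R3 to R2.
  [ 1  11/3  -7/3  |  19 ]
  [ 0     1     0  |   3 ]
  [ 0     0     1  |  -6 ]
Add 7/3 times R3 to R1.
  [ 1  11/3  0  |   5 ]
  [ 0     1  0  |   3 ]
  [ 0     0  1  |  -6 ]
Subtract 11/3 times R2 from R1.
  [ 1  0  0  |  -6 ]
  [ 0  1  0  |   3 ]
  [ 0  0  1  |  -6 ]
Reading off the last column: x = -6, y = 3, z = -6.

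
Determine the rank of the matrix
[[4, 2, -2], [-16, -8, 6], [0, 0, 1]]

r1 ← 1/4·r1
  [   1  1/2  -1/2 ]
  [ -16   -8     6 ]
  [   0    0     1 ]
r2 ← r2 + 16·r1
  [ 1  1/2  -1/2 ]
  [ 0    0    -2 ]
  [ 0    0     1 ]
r2 ← -1/2·r2
  [ 1  1/2  -1/2 ]
  [ 0    0     1 ]
  [ 0    0     1 ]
r3 ← r3 − r2
  [ 1  1/2  -1/2 ]
  [ 0    0     1 ]
  [ 0    0     0 ]
r1 ← r1 + 1/2·r2
  [ 1  1/2  0 ]
  [ 0    0  1 ]
  [ 0    0  0 ]
The reduced form has 2 nonzero rows.

rank = 2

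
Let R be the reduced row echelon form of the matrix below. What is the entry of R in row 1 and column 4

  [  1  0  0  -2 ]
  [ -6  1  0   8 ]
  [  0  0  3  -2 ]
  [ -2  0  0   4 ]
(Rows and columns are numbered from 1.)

-2

R2 := R2 + 6·R1
  [  1  0  0  -2 ]
  [  0  1  0  -4 ]
  [  0  0  3  -2 ]
  [ -2  0  0   4 ]
R4 := R4 + 2·R1
  [ 1  0  0  -2 ]
  [ 0  1  0  -4 ]
  [ 0  0  3  -2 ]
  [ 0  0  0   0 ]
R3 := 1/3·R3
  [ 1  0  0    -2 ]
  [ 0  1  0    -4 ]
  [ 0  0  1  -2/3 ]
  [ 0  0  0     0 ]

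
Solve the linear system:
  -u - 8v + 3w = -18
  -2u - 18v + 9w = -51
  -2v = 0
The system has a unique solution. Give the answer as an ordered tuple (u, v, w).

Form the augmented matrix and row-reduce:
  [ -1   -8  3  |  -18 ]
  [ -2  -18  9  |  -51 ]
  [  0   -2  0  |    0 ]
ρ1 ← -1·ρ1
  [  1    8  -3  |   18 ]
  [ -2  -18   9  |  -51 ]
  [  0   -2   0  |    0 ]
ρ2 ← ρ2 + 2·ρ1
  [ 1   8  -3  |   18 ]
  [ 0  -2   3  |  -15 ]
  [ 0  -2   0  |    0 ]
ρ2 ← -1/2·ρ2
  [ 1   8    -3  |    18 ]
  [ 0   1  -3/2  |  15/2 ]
  [ 0  -2     0  |     0 ]
ρ3 ← ρ3 + 2·ρ2
  [ 1  8    -3  |    18 ]
  [ 0  1  -3/2  |  15/2 ]
  [ 0  0    -3  |    15 ]
ρ3 ← -1/3·ρ3
  [ 1  8    -3  |    18 ]
  [ 0  1  -3/2  |  15/2 ]
  [ 0  0     1  |    -5 ]
ρ2 ← ρ2 + 3/2·ρ3
  [ 1  8  -3  |  18 ]
  [ 0  1   0  |   0 ]
  [ 0  0   1  |  -5 ]
ρ1 ← ρ1 + 3·ρ3
  [ 1  8  0  |   3 ]
  [ 0  1  0  |   0 ]
  [ 0  0  1  |  -5 ]
ρ1 ← ρ1 − 8·ρ2
  [ 1  0  0  |   3 ]
  [ 0  1  0  |   0 ]
  [ 0  0  1  |  -5 ]
Reading off the last column: u = 3, v = 0, w = -5.

(3, 0, -5)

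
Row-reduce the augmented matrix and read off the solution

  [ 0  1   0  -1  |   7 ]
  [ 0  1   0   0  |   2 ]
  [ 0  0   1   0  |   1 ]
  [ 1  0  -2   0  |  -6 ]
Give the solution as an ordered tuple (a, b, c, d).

(-4, 2, 1, -5)

r1 <=> r4
  [ 1  0  -2   0  |  -6 ]
  [ 0  1   0   0  |   2 ]
  [ 0  0   1   0  |   1 ]
  [ 0  1   0  -1  |   7 ]
r4 := r4 − r2
  [ 1  0  -2   0  |  -6 ]
  [ 0  1   0   0  |   2 ]
  [ 0  0   1   0  |   1 ]
  [ 0  0   0  -1  |   5 ]
r4 := -1·r4
  [ 1  0  -2  0  |  -6 ]
  [ 0  1   0  0  |   2 ]
  [ 0  0   1  0  |   1 ]
  [ 0  0   0  1  |  -5 ]
r1 := r1 + 2·r3
  [ 1  0  0  0  |  -4 ]
  [ 0  1  0  0  |   2 ]
  [ 0  0  1  0  |   1 ]
  [ 0  0  0  1  |  -5 ]
Reading off the last column: a = -4, b = 2, c = 1, d = -5.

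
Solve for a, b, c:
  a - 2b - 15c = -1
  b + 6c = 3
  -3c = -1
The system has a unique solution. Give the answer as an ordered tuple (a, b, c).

Form the augmented matrix and row-reduce:
  [ 1  -2  -15  |  -1 ]
  [ 0   1    6  |   3 ]
  [ 0   0   -3  |  -1 ]
R3 ← -1/3·R3
  [ 1  -2  -15  |   -1 ]
  [ 0   1    6  |    3 ]
  [ 0   0    1  |  1/3 ]
R2 ← R2 − 6·R3
  [ 1  -2  -15  |   -1 ]
  [ 0   1    0  |    1 ]
  [ 0   0    1  |  1/3 ]
R1 ← R1 + 15·R3
  [ 1  -2  0  |    4 ]
  [ 0   1  0  |    1 ]
  [ 0   0  1  |  1/3 ]
R1 ← R1 + 2·R2
  [ 1  0  0  |    6 ]
  [ 0  1  0  |    1 ]
  [ 0  0  1  |  1/3 ]
Reading off the last column: a = 6, b = 1, c = 1/3.

(6, 1, 1/3)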